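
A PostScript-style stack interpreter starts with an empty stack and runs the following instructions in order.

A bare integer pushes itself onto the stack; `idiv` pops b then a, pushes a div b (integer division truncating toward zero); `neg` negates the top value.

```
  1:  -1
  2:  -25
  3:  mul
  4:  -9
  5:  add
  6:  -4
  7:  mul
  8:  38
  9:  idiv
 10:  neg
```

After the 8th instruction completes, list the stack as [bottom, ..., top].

[-64, 38]

-1  → -1
-25 → -1 -25
mul → 25
-9  → 25 -9
add → 16
-4  → 16 -4
mul → -64
38  → -64 38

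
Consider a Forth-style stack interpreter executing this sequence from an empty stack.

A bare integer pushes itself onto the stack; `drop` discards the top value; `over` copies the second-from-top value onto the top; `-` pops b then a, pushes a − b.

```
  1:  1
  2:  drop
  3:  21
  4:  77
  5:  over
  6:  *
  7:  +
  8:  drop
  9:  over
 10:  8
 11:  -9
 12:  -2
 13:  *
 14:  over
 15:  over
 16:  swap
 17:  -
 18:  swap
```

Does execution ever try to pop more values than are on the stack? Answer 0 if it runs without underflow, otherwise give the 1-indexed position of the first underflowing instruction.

1    : [1]
drop : []
21   : [21]
77   : [21, 77]
over : [21, 77, 21]
*    : [21, 1617]
+    : [1638]
drop : []
over  — needs 2 operands, stack has 0 → underflow

9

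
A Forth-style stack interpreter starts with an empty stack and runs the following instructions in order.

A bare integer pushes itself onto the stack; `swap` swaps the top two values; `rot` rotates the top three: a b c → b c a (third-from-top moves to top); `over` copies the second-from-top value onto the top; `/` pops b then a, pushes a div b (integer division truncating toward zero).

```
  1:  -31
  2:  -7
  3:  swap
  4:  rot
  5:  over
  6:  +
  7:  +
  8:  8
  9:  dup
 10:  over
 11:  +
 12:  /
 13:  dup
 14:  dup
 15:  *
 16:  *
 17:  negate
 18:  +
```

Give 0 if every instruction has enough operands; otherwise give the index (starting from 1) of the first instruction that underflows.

4

-31   [-31]
-7    [-31, -7]
swap  [-7, -31]
rot  — needs 3 operands, stack has 2 → underflow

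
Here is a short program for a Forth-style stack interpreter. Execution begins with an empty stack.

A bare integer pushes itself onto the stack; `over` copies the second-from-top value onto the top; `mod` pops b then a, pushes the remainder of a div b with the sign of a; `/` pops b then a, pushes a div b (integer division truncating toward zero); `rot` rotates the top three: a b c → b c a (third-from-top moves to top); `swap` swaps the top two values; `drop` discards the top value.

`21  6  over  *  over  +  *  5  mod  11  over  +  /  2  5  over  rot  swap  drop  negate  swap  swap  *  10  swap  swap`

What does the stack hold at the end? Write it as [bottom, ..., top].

[0, -10, 10]

21     → 21
6      → 21 6
over   → 21 6 21
*      → 21 126
over   → 21 126 21
+      → 21 147
*      → 3087
5      → 3087 5
mod    → 2
11     → 2 11
over   → 2 11 2
+      → 2 13
/      → 0
2      → 0 2
5      → 0 2 5
over   → 0 2 5 2
rot    → 0 5 2 2
swap   → 0 5 2 2
drop   → 0 5 2
negate → 0 5 -2
swap   → 0 -2 5
swap   → 0 5 -2
*      → 0 -10
10     → 0 -10 10
swap   → 0 10 -10
swap   → 0 -10 10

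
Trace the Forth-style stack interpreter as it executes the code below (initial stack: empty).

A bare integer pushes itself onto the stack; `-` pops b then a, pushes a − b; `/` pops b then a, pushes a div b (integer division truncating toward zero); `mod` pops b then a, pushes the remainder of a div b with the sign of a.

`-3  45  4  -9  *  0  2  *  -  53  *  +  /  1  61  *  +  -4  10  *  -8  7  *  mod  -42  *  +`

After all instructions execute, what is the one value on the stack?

-3  → -3
45  → -3 45
4   → -3 45 4
-9  → -3 45 4 -9
*   → -3 45 -36
0   → -3 45 -36 0
2   → -3 45 -36 0 2
*   → -3 45 -36 0
-   → -3 45 -36
53  → -3 45 -36 53
*   → -3 45 -1908
+   → -3 -1863
/   → 0
1   → 0 1
61  → 0 1 61
*   → 0 61
+   → 61
-4  → 61 -4
10  → 61 -4 10
*   → 61 -40
-8  → 61 -40 -8
7   → 61 -40 -8 7
*   → 61 -40 -56
mod → 61 -40
-42 → 61 -40 -42
*   → 61 1680
+   → 1741

1741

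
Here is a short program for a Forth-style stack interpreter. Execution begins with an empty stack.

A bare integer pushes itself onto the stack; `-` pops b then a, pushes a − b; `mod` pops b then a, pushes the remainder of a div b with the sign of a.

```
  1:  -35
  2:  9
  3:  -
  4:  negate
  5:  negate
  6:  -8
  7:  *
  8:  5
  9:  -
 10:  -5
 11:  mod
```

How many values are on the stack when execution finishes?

1

-35     [-35]
9       [-35, 9]
-       [-44]
negate  [44]
negate  [-44]
-8      [-44, -8]
*       [352]
5       [352, 5]
-       [347]
-5      [347, -5]
mod     [2]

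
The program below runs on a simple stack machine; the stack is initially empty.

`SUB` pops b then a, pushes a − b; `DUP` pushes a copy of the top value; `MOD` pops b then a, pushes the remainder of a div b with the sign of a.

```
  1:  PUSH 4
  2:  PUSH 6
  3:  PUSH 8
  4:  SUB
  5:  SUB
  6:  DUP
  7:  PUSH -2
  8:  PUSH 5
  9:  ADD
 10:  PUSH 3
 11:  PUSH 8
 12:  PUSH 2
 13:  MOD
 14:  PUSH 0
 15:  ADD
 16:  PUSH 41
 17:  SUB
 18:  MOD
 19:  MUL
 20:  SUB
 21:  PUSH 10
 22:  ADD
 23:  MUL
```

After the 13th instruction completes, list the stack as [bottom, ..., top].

PUSH 4  : [4]
PUSH 6  : [4, 6]
PUSH 8  : [4, 6, 8]
SUB     : [4, -2]
SUB     : [6]
DUP     : [6, 6]
PUSH -2 : [6, 6, -2]
PUSH 5  : [6, 6, -2, 5]
ADD     : [6, 6, 3]
PUSH 3  : [6, 6, 3, 3]
PUSH 8  : [6, 6, 3, 3, 8]
PUSH 2  : [6, 6, 3, 3, 8, 2]
MOD     : [6, 6, 3, 3, 0]

[6, 6, 3, 3, 0]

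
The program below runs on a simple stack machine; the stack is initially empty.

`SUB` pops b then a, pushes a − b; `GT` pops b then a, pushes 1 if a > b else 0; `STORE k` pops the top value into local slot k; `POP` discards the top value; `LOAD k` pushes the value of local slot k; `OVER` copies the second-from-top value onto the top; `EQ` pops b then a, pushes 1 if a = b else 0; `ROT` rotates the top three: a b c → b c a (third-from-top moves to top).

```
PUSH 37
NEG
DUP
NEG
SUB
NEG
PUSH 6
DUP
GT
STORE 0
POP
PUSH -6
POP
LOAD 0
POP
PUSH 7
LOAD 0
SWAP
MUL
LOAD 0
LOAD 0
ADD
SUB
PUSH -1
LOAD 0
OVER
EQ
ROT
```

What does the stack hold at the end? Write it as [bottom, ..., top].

[-1, 0, 0]

PUSH 37 -> 37
NEG     -> -37
DUP     -> -37 -37
NEG     -> -37 37
SUB     -> -74
NEG     -> 74
PUSH 6  -> 74 6
DUP     -> 74 6 6
GT      -> 74 0
STORE 0 -> 74
POP     -> (empty)
PUSH -6 -> -6
POP     -> (empty)
LOAD 0  -> 0
POP     -> (empty)
PUSH 7  -> 7
LOAD 0  -> 7 0
SWAP    -> 0 7
MUL     -> 0
LOAD 0  -> 0 0
LOAD 0  -> 0 0 0
ADD     -> 0 0
SUB     -> 0
PUSH -1 -> 0 -1
LOAD 0  -> 0 -1 0
OVER    -> 0 -1 0 -1
EQ      -> 0 -1 0
ROT     -> -1 0 0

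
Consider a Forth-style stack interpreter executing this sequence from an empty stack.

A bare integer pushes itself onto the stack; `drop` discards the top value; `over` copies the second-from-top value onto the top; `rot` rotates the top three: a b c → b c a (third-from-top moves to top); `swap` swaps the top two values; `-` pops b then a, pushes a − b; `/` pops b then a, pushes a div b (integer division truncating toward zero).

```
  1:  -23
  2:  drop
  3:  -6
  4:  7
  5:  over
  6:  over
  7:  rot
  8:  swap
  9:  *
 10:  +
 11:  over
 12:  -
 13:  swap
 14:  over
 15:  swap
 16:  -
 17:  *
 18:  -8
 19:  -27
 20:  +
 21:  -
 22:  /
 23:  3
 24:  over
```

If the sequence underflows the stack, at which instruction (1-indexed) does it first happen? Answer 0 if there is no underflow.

-23  → -23
drop → (empty)
-6   → -6
7    → -6 7
over → -6 7 -6
over → -6 7 -6 7
rot  → -6 -6 7 7
swap → -6 -6 7 7
*    → -6 -6 49
+    → -6 43
over → -6 43 -6
-    → -6 49
swap → 49 -6
over → 49 -6 49
swap → 49 49 -6
-    → 49 55
*    → 2695
-8   → 2695 -8
-27  → 2695 -8 -27
+    → 2695 -35
-    → 2730
/  — needs 2 operands, stack has 1 → underflow

22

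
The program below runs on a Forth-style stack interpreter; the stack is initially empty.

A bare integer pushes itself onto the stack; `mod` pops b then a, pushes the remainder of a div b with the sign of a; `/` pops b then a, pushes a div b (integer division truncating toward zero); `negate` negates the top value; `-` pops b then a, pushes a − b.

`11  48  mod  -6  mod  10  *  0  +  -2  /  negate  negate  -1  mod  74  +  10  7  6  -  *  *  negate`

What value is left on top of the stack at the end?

11     -> [11]
48     -> [11, 48]
mod    -> [11]
-6     -> [11, -6]
mod    -> [5]
10     -> [5, 10]
*      -> [50]
0      -> [50, 0]
+      -> [50]
-2     -> [50, -2]
/      -> [-25]
negate -> [25]
negate -> [-25]
-1     -> [-25, -1]
mod    -> [0]
74     -> [0, 74]
+      -> [74]
10     -> [74, 10]
7      -> [74, 10, 7]
6      -> [74, 10, 7, 6]
-      -> [74, 10, 1]
*      -> [74, 10]
*      -> [740]
negate -> [-740]

-740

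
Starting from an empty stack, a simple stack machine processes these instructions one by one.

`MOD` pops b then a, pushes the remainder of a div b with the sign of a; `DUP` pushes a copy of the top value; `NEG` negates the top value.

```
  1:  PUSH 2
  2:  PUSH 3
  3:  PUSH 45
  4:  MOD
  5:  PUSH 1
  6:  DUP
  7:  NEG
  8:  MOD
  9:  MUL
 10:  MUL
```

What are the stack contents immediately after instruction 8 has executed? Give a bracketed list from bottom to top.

PUSH 2  : 2
PUSH 3  : 2 3
PUSH 45 : 2 3 45
MOD     : 2 3
PUSH 1  : 2 3 1
DUP     : 2 3 1 1
NEG     : 2 3 1 -1
MOD     : 2 3 0

[2, 3, 0]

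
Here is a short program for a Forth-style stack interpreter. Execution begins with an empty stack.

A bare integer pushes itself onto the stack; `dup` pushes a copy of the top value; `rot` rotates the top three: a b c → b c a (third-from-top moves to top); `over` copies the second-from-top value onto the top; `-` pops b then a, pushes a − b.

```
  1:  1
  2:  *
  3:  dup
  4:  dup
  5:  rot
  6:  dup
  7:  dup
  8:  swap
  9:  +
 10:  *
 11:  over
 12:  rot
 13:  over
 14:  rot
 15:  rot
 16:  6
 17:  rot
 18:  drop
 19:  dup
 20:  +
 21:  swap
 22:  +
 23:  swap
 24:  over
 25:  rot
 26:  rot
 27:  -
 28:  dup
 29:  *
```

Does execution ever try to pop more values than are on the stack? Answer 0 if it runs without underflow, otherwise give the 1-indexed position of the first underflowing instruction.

2

1 → [1]
*  — needs 2 operands, stack has 1 → underflow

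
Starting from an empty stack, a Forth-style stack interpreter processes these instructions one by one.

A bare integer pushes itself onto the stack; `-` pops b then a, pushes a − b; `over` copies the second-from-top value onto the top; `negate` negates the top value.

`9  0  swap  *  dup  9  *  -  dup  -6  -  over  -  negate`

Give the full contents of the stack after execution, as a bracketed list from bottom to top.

9      : 9
0      : 9 0
swap   : 0 9
*      : 0
dup    : 0 0
9      : 0 0 9
*      : 0 0
-      : 0
dup    : 0 0
-6     : 0 0 -6
-      : 0 6
over   : 0 6 0
-      : 0 6
negate : 0 -6

[0, -6]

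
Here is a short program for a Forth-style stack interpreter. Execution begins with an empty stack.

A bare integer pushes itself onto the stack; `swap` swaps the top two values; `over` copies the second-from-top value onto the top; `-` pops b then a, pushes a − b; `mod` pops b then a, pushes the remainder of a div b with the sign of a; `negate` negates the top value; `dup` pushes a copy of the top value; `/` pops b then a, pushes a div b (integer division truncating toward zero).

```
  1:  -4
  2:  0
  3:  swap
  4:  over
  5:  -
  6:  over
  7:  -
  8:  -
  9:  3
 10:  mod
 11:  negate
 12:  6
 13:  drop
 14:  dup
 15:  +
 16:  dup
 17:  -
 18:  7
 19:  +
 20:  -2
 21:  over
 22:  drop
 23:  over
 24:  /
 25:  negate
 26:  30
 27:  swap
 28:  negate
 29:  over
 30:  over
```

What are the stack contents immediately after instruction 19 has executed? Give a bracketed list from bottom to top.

-4     → [-4]
0      → [-4, 0]
swap   → [0, -4]
over   → [0, -4, 0]
-      → [0, -4]
over   → [0, -4, 0]
-      → [0, -4]
-      → [4]
3      → [4, 3]
mod    → [1]
negate → [-1]
6      → [-1, 6]
drop   → [-1]
dup    → [-1, -1]
+      → [-2]
dup    → [-2, -2]
-      → [0]
7      → [0, 7]
+      → [7]

[7]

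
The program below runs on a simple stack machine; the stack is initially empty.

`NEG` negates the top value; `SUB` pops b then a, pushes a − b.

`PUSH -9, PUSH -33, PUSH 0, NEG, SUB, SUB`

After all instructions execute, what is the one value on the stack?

24

PUSH -9  : -9
PUSH -33 : -9 -33
PUSH 0   : -9 -33 0
NEG      : -9 -33 0
SUB      : -9 -33
SUB      : 24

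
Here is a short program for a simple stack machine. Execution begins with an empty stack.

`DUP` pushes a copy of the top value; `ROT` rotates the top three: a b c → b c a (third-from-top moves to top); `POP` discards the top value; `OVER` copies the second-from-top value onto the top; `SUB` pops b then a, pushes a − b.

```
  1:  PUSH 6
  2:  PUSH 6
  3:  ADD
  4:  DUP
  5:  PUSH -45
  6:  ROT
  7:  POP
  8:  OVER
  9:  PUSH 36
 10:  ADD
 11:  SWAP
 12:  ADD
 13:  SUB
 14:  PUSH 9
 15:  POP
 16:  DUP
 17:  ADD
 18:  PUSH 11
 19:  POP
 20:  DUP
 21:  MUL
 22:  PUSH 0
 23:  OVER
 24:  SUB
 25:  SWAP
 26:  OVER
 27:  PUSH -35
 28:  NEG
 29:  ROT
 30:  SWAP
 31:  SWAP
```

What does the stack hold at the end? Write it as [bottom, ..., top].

PUSH 6    [6]
PUSH 6    [6, 6]
ADD       [12]
DUP       [12, 12]
PUSH -45  [12, 12, -45]
ROT       [12, -45, 12]
POP       [12, -45]
OVER      [12, -45, 12]
PUSH 36   [12, -45, 12, 36]
ADD       [12, -45, 48]
SWAP      [12, 48, -45]
ADD       [12, 3]
SUB       [9]
PUSH 9    [9, 9]
POP       [9]
DUP       [9, 9]
ADD       [18]
PUSH 11   [18, 11]
POP       [18]
DUP       [18, 18]
MUL       [324]
PUSH 0    [324, 0]
OVER      [324, 0, 324]
SUB       [324, -324]
SWAP      [-324, 324]
OVER      [-324, 324, -324]
PUSH -35  [-324, 324, -324, -35]
NEG       [-324, 324, -324, 35]
ROT       [-324, -324, 35, 324]
SWAP      [-324, -324, 324, 35]
SWAP      [-324, -324, 35, 324]

[-324, -324, 35, 324]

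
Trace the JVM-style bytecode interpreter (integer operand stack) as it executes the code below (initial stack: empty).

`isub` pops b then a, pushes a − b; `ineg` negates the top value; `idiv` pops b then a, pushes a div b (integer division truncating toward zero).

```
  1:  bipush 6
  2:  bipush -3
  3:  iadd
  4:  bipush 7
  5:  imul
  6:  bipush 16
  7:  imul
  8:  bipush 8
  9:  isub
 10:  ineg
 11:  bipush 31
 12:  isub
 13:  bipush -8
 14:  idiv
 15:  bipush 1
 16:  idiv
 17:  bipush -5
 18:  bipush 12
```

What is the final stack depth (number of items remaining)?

bipush 6  → 6
bipush -3 → 6 -3
iadd      → 3
bipush 7  → 3 7
imul      → 21
bipush 16 → 21 16
imul      → 336
bipush 8  → 336 8
isub      → 328
ineg      → -328
bipush 31 → -328 31
isub      → -359
bipush -8 → -359 -8
idiv      → 44
bipush 1  → 44 1
idiv      → 44
bipush -5 → 44 -5
bipush 12 → 44 -5 12

3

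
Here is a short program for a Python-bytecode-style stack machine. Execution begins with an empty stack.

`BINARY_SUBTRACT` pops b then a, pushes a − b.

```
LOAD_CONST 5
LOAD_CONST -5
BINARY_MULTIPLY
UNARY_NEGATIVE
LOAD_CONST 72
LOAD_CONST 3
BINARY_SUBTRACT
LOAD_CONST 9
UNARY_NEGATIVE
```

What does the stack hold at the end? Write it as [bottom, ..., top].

LOAD_CONST 5    -> 5
LOAD_CONST -5   -> 5 -5
BINARY_MULTIPLY -> -25
UNARY_NEGATIVE  -> 25
LOAD_CONST 72   -> 25 72
LOAD_CONST 3    -> 25 72 3
BINARY_SUBTRACT -> 25 69
LOAD_CONST 9    -> 25 69 9
UNARY_NEGATIVE  -> 25 69 -9

[25, 69, -9]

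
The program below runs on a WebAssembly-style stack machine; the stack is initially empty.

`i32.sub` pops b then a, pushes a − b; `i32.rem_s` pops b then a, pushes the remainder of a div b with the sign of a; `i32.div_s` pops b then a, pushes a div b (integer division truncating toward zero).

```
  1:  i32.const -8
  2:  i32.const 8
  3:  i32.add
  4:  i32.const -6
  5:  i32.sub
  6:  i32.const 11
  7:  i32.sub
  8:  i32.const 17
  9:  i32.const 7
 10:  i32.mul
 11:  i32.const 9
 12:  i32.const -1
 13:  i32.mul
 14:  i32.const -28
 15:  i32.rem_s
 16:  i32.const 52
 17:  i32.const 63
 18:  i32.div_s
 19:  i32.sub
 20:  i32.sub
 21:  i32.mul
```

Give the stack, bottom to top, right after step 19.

i32.const -8  -> -8
i32.const 8   -> -8 8
i32.add       -> 0
i32.const -6  -> 0 -6
i32.sub       -> 6
i32.const 11  -> 6 11
i32.sub       -> -5
i32.const 17  -> -5 17
i32.const 7   -> -5 17 7
i32.mul       -> -5 119
i32.const 9   -> -5 119 9
i32.const -1  -> -5 119 9 -1
i32.mul       -> -5 119 -9
i32.const -28 -> -5 119 -9 -28
i32.rem_s     -> -5 119 -9
i32.const 52  -> -5 119 -9 52
i32.const 63  -> -5 119 -9 52 63
i32.div_s     -> -5 119 -9 0
i32.sub       -> -5 119 -9

[-5, 119, -9]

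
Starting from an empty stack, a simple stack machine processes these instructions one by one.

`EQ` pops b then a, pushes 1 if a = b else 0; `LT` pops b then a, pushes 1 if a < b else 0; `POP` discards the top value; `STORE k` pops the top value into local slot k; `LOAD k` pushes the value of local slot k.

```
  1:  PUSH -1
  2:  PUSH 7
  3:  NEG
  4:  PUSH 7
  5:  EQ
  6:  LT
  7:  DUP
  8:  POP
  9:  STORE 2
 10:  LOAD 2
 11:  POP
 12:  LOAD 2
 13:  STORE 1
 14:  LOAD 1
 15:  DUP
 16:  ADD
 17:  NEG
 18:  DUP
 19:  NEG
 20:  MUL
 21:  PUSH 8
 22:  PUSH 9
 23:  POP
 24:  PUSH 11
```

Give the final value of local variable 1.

1

PUSH -1 → -1
PUSH 7  → -1 7
NEG     → -1 -7
PUSH 7  → -1 -7 7
EQ      → -1 0
LT      → 1
DUP     → 1 1
POP     → 1
STORE 2 → (empty)
LOAD 2  → 1
POP     → (empty)
LOAD 2  → 1
STORE 1 → (empty)
LOAD 1  → 1
DUP     → 1 1
ADD     → 2
NEG     → -2
DUP     → -2 -2
NEG     → -2 2
MUL     → -4
PUSH 8  → -4 8
PUSH 9  → -4 8 9
POP     → -4 8
PUSH 11 → -4 8 11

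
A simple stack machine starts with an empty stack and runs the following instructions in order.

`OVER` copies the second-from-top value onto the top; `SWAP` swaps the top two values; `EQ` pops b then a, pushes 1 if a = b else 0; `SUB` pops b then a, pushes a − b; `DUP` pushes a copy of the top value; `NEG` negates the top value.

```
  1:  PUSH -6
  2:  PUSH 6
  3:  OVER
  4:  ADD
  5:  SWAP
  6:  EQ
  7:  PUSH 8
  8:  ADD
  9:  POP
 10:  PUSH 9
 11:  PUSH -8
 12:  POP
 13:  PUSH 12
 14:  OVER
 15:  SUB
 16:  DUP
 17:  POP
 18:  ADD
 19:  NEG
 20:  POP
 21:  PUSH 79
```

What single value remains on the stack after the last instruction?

79

PUSH -6 → -6
PUSH 6  → -6 6
OVER    → -6 6 -6
ADD     → -6 0
SWAP    → 0 -6
EQ      → 0
PUSH 8  → 0 8
ADD     → 8
POP     → (empty)
PUSH 9  → 9
PUSH -8 → 9 -8
POP     → 9
PUSH 12 → 9 12
OVER    → 9 12 9
SUB     → 9 3
DUP     → 9 3 3
POP     → 9 3
ADD     → 12
NEG     → -12
POP     → (empty)
PUSH 79 → 79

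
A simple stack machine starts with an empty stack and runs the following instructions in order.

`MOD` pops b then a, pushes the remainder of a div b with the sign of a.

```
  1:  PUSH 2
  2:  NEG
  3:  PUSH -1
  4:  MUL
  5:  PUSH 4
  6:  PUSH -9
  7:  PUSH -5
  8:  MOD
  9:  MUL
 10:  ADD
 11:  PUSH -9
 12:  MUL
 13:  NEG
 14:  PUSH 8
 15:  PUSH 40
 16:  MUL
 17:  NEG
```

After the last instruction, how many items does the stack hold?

2

PUSH 2  → [2]
NEG     → [-2]
PUSH -1 → [-2, -1]
MUL     → [2]
PUSH 4  → [2, 4]
PUSH -9 → [2, 4, -9]
PUSH -5 → [2, 4, -9, -5]
MOD     → [2, 4, -4]
MUL     → [2, -16]
ADD     → [-14]
PUSH -9 → [-14, -9]
MUL     → [126]
NEG     → [-126]
PUSH 8  → [-126, 8]
PUSH 40 → [-126, 8, 40]
MUL     → [-126, 320]
NEG     → [-126, -320]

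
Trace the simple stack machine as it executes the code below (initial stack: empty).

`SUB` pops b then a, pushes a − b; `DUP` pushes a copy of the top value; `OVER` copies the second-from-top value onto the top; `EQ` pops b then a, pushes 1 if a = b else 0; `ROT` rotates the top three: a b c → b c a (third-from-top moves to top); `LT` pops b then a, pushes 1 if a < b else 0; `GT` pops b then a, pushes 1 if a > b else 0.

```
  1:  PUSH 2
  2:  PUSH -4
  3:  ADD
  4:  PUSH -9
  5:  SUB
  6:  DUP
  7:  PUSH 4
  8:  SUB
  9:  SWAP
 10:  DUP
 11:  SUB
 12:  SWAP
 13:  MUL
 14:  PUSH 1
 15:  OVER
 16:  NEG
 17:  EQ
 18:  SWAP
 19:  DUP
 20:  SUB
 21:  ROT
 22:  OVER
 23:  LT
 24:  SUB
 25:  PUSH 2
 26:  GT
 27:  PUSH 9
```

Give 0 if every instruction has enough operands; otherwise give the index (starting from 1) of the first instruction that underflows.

21

PUSH 2  : 2
PUSH -4 : 2 -4
ADD     : -2
PUSH -9 : -2 -9
SUB     : 7
DUP     : 7 7
PUSH 4  : 7 7 4
SUB     : 7 3
SWAP    : 3 7
DUP     : 3 7 7
SUB     : 3 0
SWAP    : 0 3
MUL     : 0
PUSH 1  : 0 1
OVER    : 0 1 0
NEG     : 0 1 0
EQ      : 0 0
SWAP    : 0 0
DUP     : 0 0 0
SUB     : 0 0
ROT  — needs 3 operands, stack has 2 → underflow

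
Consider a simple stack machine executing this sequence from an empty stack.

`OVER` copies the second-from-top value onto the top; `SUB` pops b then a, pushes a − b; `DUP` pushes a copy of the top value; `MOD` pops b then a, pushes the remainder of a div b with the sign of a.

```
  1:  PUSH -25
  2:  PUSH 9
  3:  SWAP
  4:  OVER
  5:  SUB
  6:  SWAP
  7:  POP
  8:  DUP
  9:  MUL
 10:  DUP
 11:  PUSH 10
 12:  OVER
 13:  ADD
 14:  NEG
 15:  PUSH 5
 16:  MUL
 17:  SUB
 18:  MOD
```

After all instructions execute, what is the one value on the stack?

PUSH -25 : [-25]
PUSH 9   : [-25, 9]
SWAP     : [9, -25]
OVER     : [9, -25, 9]
SUB      : [9, -34]
SWAP     : [-34, 9]
POP      : [-34]
DUP      : [-34, -34]
MUL      : [1156]
DUP      : [1156, 1156]
PUSH 10  : [1156, 1156, 10]
OVER     : [1156, 1156, 10, 1156]
ADD      : [1156, 1156, 1166]
NEG      : [1156, 1156, -1166]
PUSH 5   : [1156, 1156, -1166, 5]
MUL      : [1156, 1156, -5830]
SUB      : [1156, 6986]
MOD      : [1156]

1156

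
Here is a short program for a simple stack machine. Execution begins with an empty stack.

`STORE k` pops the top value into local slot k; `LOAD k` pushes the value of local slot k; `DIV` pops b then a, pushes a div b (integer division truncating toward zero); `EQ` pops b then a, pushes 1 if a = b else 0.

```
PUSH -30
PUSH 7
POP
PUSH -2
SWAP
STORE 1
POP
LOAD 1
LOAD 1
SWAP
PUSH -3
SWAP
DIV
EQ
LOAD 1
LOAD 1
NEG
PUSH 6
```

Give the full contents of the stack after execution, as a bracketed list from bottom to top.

PUSH -30 -> -30
PUSH 7   -> -30 7
POP      -> -30
PUSH -2  -> -30 -2
SWAP     -> -2 -30
STORE 1  -> -2
POP      -> (empty)
LOAD 1   -> -30
LOAD 1   -> -30 -30
SWAP     -> -30 -30
PUSH -3  -> -30 -30 -3
SWAP     -> -30 -3 -30
DIV      -> -30 0
EQ       -> 0
LOAD 1   -> 0 -30
LOAD 1   -> 0 -30 -30
NEG      -> 0 -30 30
PUSH 6   -> 0 -30 30 6

[0, -30, 30, 6]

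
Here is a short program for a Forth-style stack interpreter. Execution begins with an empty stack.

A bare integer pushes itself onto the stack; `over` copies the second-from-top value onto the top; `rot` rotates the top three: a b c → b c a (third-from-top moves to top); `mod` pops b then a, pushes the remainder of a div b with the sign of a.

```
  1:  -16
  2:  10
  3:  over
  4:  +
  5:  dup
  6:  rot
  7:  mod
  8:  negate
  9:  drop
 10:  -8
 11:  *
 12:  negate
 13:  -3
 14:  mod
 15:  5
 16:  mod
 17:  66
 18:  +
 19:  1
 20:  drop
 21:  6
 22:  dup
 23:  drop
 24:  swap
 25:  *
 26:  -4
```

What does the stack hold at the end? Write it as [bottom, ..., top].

-16     [-16]
10      [-16, 10]
over    [-16, 10, -16]
+       [-16, -6]
dup     [-16, -6, -6]
rot     [-6, -6, -16]
mod     [-6, -6]
negate  [-6, 6]
drop    [-6]
-8      [-6, -8]
*       [48]
negate  [-48]
-3      [-48, -3]
mod     [0]
5       [0, 5]
mod     [0]
66      [0, 66]
+       [66]
1       [66, 1]
drop    [66]
6       [66, 6]
dup     [66, 6, 6]
drop    [66, 6]
swap    [6, 66]
*       [396]
-4      [396, -4]

[396, -4]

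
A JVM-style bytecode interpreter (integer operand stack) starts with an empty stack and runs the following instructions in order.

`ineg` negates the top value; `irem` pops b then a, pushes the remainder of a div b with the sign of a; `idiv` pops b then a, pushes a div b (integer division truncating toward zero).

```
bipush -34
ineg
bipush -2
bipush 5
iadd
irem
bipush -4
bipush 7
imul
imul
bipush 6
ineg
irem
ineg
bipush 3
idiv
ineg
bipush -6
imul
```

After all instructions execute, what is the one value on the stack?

6

bipush -34 → [-34]
ineg       → [34]
bipush -2  → [34, -2]
bipush 5   → [34, -2, 5]
iadd       → [34, 3]
irem       → [1]
bipush -4  → [1, -4]
bipush 7   → [1, -4, 7]
imul       → [1, -28]
imul       → [-28]
bipush 6   → [-28, 6]
ineg       → [-28, -6]
irem       → [-4]
ineg       → [4]
bipush 3   → [4, 3]
idiv       → [1]
ineg       → [-1]
bipush -6  → [-1, -6]
imul       → [6]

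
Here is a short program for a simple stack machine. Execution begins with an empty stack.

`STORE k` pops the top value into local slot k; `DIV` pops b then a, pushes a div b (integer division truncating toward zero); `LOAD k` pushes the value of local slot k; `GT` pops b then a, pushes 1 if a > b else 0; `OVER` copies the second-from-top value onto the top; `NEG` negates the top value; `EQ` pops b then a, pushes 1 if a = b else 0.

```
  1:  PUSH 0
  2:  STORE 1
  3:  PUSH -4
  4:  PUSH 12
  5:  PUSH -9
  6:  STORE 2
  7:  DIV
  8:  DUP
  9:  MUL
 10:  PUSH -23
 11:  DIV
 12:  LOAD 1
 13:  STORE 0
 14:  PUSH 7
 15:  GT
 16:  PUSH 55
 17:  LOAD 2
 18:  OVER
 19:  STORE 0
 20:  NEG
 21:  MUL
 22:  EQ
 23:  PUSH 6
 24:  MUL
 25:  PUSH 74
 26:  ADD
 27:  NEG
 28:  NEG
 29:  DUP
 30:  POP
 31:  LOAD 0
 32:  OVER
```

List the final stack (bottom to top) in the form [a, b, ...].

PUSH 0   : 0
STORE 1  : (empty)
PUSH -4  : -4
PUSH 12  : -4 12
PUSH -9  : -4 12 -9
STORE 2  : -4 12
DIV      : 0
DUP      : 0 0
MUL      : 0
PUSH -23 : 0 -23
DIV      : 0
LOAD 1   : 0 0
STORE 0  : 0
PUSH 7   : 0 7
GT       : 0
PUSH 55  : 0 55
LOAD 2   : 0 55 -9
OVER     : 0 55 -9 55
STORE 0  : 0 55 -9
NEG      : 0 55 9
MUL      : 0 495
EQ       : 0
PUSH 6   : 0 6
MUL      : 0
PUSH 74  : 0 74
ADD      : 74
NEG      : -74
NEG      : 74
DUP      : 74 74
POP      : 74
LOAD 0   : 74 55
OVER     : 74 55 74

[74, 55, 74]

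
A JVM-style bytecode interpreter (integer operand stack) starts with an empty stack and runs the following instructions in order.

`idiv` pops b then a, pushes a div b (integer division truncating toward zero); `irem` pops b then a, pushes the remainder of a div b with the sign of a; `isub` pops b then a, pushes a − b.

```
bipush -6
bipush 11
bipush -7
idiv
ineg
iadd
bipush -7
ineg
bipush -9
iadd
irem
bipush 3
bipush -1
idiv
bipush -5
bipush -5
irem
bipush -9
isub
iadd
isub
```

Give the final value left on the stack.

-7

bipush -6 → [-6]
bipush 11 → [-6, 11]
bipush -7 → [-6, 11, -7]
idiv      → [-6, -1]
ineg      → [-6, 1]
iadd      → [-5]
bipush -7 → [-5, -7]
ineg      → [-5, 7]
bipush -9 → [-5, 7, -9]
iadd      → [-5, -2]
irem      → [-1]
bipush 3  → [-1, 3]
bipush -1 → [-1, 3, -1]
idiv      → [-1, -3]
bipush -5 → [-1, -3, -5]
bipush -5 → [-1, -3, -5, -5]
irem      → [-1, -3, 0]
bipush -9 → [-1, -3, 0, -9]
isub      → [-1, -3, 9]
iadd      → [-1, 6]
isub      → [-7]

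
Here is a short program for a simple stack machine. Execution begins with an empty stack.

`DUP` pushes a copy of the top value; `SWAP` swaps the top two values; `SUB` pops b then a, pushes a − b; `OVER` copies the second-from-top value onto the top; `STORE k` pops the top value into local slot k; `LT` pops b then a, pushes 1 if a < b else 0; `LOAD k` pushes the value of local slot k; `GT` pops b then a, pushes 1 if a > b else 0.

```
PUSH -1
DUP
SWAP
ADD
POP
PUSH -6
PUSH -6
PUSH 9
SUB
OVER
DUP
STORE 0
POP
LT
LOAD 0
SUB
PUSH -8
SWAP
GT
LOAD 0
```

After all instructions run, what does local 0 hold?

-6

PUSH -1 -> [-1]
DUP     -> [-1, -1]
SWAP    -> [-1, -1]
ADD     -> [-2]
POP     -> []
PUSH -6 -> [-6]
PUSH -6 -> [-6, -6]
PUSH 9  -> [-6, -6, 9]
SUB     -> [-6, -15]
OVER    -> [-6, -15, -6]
DUP     -> [-6, -15, -6, -6]
STORE 0 -> [-6, -15, -6]
POP     -> [-6, -15]
LT      -> [0]
LOAD 0  -> [0, -6]
SUB     -> [6]
PUSH -8 -> [6, -8]
SWAP    -> [-8, 6]
GT      -> [0]
LOAD 0  -> [0, -6]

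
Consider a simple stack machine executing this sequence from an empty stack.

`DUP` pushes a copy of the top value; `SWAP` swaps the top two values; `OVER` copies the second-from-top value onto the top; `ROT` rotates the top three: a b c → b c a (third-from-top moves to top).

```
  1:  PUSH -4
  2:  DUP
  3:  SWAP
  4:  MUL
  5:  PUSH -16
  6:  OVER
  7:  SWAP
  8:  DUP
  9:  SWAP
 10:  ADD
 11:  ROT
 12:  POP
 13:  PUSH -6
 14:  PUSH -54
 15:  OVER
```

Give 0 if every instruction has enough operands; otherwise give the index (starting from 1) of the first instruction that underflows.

PUSH -4  : [-4]
DUP      : [-4, -4]
SWAP     : [-4, -4]
MUL      : [16]
PUSH -16 : [16, -16]
OVER     : [16, -16, 16]
SWAP     : [16, 16, -16]
DUP      : [16, 16, -16, -16]
SWAP     : [16, 16, -16, -16]
ADD      : [16, 16, -32]
ROT      : [16, -32, 16]
POP      : [16, -32]
PUSH -6  : [16, -32, -6]
PUSH -54 : [16, -32, -6, -54]
OVER     : [16, -32, -6, -54, -6]

0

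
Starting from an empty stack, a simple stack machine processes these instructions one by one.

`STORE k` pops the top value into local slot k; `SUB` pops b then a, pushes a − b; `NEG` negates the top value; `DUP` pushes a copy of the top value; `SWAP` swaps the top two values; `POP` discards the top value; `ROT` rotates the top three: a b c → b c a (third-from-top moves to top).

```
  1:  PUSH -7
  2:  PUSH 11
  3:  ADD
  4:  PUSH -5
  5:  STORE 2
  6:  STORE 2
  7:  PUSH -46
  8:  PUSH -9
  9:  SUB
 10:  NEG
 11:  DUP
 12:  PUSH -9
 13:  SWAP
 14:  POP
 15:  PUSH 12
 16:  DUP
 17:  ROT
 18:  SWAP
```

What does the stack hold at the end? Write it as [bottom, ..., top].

[37, 12, -9, 12]

PUSH -7  -> [-7]
PUSH 11  -> [-7, 11]
ADD      -> [4]
PUSH -5  -> [4, -5]
STORE 2  -> [4]
STORE 2  -> []
PUSH -46 -> [-46]
PUSH -9  -> [-46, -9]
SUB      -> [-37]
NEG      -> [37]
DUP      -> [37, 37]
PUSH -9  -> [37, 37, -9]
SWAP     -> [37, -9, 37]
POP      -> [37, -9]
PUSH 12  -> [37, -9, 12]
DUP      -> [37, -9, 12, 12]
ROT      -> [37, 12, 12, -9]
SWAP     -> [37, 12, -9, 12]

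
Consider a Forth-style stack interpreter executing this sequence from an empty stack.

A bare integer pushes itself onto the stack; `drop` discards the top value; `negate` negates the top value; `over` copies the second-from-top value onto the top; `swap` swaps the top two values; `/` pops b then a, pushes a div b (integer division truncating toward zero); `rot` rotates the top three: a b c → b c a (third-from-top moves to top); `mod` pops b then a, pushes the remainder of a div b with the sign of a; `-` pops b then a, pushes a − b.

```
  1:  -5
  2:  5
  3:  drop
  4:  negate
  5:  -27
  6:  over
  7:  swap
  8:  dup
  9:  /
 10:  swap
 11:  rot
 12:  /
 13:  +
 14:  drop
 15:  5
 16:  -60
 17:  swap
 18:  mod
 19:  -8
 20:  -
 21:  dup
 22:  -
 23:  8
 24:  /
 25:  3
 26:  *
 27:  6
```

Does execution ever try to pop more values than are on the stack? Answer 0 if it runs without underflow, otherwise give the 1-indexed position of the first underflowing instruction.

-5     → [-5]
5      → [-5, 5]
drop   → [-5]
negate → [5]
-27    → [5, -27]
over   → [5, -27, 5]
swap   → [5, 5, -27]
dup    → [5, 5, -27, -27]
/      → [5, 5, 1]
swap   → [5, 1, 5]
rot    → [1, 5, 5]
/      → [1, 1]
+      → [2]
drop   → []
5      → [5]
-60    → [5, -60]
swap   → [-60, 5]
mod    → [0]
-8     → [0, -8]
-      → [8]
dup    → [8, 8]
-      → [0]
8      → [0, 8]
/      → [0]
3      → [0, 3]
*      → [0]
6      → [0, 6]

0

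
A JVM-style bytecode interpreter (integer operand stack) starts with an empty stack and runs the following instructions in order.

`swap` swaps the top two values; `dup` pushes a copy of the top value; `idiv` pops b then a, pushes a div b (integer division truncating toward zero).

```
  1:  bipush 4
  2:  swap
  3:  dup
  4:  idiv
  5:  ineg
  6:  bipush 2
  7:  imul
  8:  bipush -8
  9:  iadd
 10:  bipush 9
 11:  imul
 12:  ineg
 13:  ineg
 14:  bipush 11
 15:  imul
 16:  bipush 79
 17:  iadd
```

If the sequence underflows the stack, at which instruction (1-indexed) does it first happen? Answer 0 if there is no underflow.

2

bipush 4 : [4]
swap  — needs 2 operands, stack has 1 → underflow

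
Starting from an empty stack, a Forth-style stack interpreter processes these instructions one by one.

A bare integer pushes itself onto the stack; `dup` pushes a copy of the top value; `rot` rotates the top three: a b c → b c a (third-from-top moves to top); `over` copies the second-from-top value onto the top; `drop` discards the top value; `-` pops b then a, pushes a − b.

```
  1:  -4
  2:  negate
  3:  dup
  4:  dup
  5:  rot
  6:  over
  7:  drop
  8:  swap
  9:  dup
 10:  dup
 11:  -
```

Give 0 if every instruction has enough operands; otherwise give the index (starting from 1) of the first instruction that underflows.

-4     : [-4]
negate : [4]
dup    : [4, 4]
dup    : [4, 4, 4]
rot    : [4, 4, 4]
over   : [4, 4, 4, 4]
drop   : [4, 4, 4]
swap   : [4, 4, 4]
dup    : [4, 4, 4, 4]
dup    : [4, 4, 4, 4, 4]
-      : [4, 4, 4, 0]

0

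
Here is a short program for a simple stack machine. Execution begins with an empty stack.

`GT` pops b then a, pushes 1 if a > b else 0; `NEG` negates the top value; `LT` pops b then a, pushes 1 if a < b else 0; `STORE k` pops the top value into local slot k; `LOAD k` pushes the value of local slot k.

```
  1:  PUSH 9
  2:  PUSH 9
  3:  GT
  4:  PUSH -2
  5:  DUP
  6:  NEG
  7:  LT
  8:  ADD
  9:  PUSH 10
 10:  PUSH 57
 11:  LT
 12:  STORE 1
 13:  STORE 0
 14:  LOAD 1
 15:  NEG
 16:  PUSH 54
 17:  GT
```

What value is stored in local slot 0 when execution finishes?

1

PUSH 9   9
PUSH 9   9 9
GT       0
PUSH -2  0 -2
DUP      0 -2 -2
NEG      0 -2 2
LT       0 1
ADD      1
PUSH 10  1 10
PUSH 57  1 10 57
LT       1 1
STORE 1  1
STORE 0  (empty)
LOAD 1   1
NEG      -1
PUSH 54  -1 54
GT       0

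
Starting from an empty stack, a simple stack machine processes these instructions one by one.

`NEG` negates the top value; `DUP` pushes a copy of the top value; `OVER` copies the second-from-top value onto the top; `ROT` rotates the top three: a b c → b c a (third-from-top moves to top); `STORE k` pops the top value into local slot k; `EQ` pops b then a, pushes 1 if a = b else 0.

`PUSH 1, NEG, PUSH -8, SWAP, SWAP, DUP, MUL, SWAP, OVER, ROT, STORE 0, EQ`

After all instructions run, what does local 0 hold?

64

PUSH 1  → [1]
NEG     → [-1]
PUSH -8 → [-1, -8]
SWAP    → [-8, -1]
SWAP    → [-1, -8]
DUP     → [-1, -8, -8]
MUL     → [-1, 64]
SWAP    → [64, -1]
OVER    → [64, -1, 64]
ROT     → [-1, 64, 64]
STORE 0 → [-1, 64]
EQ      → [0]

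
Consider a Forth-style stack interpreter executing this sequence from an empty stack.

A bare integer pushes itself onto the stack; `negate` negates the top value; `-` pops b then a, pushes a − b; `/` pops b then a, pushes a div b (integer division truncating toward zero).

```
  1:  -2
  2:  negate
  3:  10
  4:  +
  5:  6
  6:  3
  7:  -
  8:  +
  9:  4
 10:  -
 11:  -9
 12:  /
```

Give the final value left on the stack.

-1

-2     → -2
negate → 2
10     → 2 10
+      → 12
6      → 12 6
3      → 12 6 3
-      → 12 3
+      → 15
4      → 15 4
-      → 11
-9     → 11 -9
/      → -1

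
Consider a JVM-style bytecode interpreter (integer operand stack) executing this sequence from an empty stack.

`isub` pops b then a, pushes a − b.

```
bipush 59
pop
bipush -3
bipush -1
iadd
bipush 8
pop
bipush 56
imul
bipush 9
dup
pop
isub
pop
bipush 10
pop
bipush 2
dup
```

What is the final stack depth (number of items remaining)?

bipush 59 : [59]
pop       : []
bipush -3 : [-3]
bipush -1 : [-3, -1]
iadd      : [-4]
bipush 8  : [-4, 8]
pop       : [-4]
bipush 56 : [-4, 56]
imul      : [-224]
bipush 9  : [-224, 9]
dup       : [-224, 9, 9]
pop       : [-224, 9]
isub      : [-233]
pop       : []
bipush 10 : [10]
pop       : []
bipush 2  : [2]
dup       : [2, 2]

2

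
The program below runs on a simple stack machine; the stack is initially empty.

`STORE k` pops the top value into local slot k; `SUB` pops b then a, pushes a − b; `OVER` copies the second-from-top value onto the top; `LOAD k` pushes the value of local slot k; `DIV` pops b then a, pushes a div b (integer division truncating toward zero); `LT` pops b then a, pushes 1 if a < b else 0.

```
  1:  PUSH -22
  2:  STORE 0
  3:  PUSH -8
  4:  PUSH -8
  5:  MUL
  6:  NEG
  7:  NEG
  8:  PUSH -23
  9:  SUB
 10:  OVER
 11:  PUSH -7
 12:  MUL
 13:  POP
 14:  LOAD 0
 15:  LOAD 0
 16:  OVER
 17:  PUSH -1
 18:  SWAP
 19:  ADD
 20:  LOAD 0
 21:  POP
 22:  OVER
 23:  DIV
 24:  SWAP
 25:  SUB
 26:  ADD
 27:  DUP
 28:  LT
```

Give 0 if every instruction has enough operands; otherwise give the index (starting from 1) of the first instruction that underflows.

PUSH -22 : -22
STORE 0  : (empty)
PUSH -8  : -8
PUSH -8  : -8 -8
MUL      : 64
NEG      : -64
NEG      : 64
PUSH -23 : 64 -23
SUB      : 87
OVER  — needs 2 operands, stack has 1 → underflow

10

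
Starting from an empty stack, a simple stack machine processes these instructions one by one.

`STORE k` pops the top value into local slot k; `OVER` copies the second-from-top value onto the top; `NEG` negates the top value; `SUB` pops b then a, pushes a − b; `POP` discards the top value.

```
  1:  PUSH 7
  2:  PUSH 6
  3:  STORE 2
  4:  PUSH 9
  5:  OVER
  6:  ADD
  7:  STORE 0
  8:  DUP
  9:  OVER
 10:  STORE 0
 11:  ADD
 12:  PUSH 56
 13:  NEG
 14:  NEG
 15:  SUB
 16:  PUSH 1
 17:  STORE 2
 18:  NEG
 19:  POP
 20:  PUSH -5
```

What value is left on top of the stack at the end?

PUSH 7  : 7
PUSH 6  : 7 6
STORE 2 : 7
PUSH 9  : 7 9
OVER    : 7 9 7
ADD     : 7 16
STORE 0 : 7
DUP     : 7 7
OVER    : 7 7 7
STORE 0 : 7 7
ADD     : 14
PUSH 56 : 14 56
NEG     : 14 -56
NEG     : 14 56
SUB     : -42
PUSH 1  : -42 1
STORE 2 : -42
NEG     : 42
POP     : (empty)
PUSH -5 : -5

-5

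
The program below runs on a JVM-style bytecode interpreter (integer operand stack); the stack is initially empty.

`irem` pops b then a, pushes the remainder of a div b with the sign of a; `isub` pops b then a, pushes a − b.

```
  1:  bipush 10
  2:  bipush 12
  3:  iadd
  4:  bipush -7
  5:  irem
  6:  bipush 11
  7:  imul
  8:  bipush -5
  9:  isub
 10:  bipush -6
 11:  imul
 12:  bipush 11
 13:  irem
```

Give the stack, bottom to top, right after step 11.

[-96]

bipush 10  10
bipush 12  10 12
iadd       22
bipush -7  22 -7
irem       1
bipush 11  1 11
imul       11
bipush -5  11 -5
isub       16
bipush -6  16 -6
imul       -96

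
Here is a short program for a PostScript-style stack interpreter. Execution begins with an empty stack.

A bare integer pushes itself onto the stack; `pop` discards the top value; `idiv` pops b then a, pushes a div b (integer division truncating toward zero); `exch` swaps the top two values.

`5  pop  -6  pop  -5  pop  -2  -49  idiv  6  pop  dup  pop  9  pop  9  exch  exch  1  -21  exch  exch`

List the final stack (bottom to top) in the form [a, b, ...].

[0, 9, 1, -21]

5     5
pop   (empty)
-6    -6
pop   (empty)
-5    -5
pop   (empty)
-2    -2
-49   -2 -49
idiv  0
6     0 6
pop   0
dup   0 0
pop   0
9     0 9
pop   0
9     0 9
exch  9 0
exch  0 9
1     0 9 1
-21   0 9 1 -21
exch  0 9 -21 1
exch  0 9 1 -21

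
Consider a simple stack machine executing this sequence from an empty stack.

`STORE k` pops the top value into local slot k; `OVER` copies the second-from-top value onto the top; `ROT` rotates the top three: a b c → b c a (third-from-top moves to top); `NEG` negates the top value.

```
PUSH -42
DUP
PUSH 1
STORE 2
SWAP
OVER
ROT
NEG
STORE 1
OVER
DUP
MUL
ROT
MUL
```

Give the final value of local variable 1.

42

PUSH -42  [-42]
DUP       [-42, -42]
PUSH 1    [-42, -42, 1]
STORE 2   [-42, -42]
SWAP      [-42, -42]
OVER      [-42, -42, -42]
ROT       [-42, -42, -42]
NEG       [-42, -42, 42]
STORE 1   [-42, -42]
OVER      [-42, -42, -42]
DUP       [-42, -42, -42, -42]
MUL       [-42, -42, 1764]
ROT       [-42, 1764, -42]
MUL       [-42, -74088]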